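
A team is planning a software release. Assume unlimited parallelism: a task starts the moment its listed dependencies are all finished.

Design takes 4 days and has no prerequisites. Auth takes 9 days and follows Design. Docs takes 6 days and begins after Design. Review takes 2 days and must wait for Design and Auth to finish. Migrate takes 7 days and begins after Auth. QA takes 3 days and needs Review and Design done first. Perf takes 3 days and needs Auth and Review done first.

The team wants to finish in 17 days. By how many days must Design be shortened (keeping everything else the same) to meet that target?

Current finish: 20 days; target: 17.
Design is on every critical path, so each day cut from Design cuts the finish by one (this holds down to a finish of 17).
Need 20 − 17 = 3 days off Design → Design becomes 1 day, finish becomes 17.

3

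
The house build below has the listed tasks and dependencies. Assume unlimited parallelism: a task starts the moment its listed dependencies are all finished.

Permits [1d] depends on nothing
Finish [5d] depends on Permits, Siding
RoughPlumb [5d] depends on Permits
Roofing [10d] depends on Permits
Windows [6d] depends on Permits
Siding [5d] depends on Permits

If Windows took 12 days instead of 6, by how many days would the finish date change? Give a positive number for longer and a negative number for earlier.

2

The binding path is Permits→Roofing = 1+10 = 11; finish at 11 days.
Windows has 4 days of float (longest path through it is 7).
New critical path: Permits→Windows = 1+12 = 13 ⇒ 13 days.
Change in finish: 13 − 11 = +2 days.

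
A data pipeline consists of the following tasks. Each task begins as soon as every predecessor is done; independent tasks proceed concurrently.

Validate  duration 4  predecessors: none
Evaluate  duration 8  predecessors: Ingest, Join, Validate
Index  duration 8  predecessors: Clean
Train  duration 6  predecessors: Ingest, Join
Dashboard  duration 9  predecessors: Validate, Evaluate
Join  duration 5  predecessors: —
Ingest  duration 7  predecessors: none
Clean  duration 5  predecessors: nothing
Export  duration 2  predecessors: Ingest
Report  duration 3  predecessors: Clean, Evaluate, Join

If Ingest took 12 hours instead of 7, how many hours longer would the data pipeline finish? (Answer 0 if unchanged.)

Actual critical path: Ingest→Evaluate→Dashboard = 7+8+9 = 24 ⇒ 24 hours.
Ingest lies on that path, so at 12 hours the path becomes 29 hours.
The critical path is still Ingest→Evaluate→Dashboard; finish is now 29 hours.
Change in finish: 29 − 24 = +5 hours.

5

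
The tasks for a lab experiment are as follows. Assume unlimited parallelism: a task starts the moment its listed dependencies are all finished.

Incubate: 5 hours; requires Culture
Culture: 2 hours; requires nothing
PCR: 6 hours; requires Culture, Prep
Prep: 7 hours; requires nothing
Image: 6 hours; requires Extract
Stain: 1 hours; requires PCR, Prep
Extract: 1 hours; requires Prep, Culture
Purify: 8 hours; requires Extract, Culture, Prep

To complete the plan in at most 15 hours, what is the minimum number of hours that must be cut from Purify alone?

Current finish: 16 hours; target: 15.
Purify is on every critical path, so each hour cut from Purify cuts the finish by one (this holds down to a finish of 14).
Need 16 − 15 = 1 hour off Purify → Purify becomes 7 hours, finish becomes 15.

1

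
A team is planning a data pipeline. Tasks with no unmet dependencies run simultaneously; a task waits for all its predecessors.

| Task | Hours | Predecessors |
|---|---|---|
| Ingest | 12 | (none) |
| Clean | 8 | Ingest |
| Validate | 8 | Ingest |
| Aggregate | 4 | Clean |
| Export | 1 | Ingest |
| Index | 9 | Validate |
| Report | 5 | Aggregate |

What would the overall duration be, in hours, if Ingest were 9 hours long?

26

Critical path before the change: Ingest→Clean→Aggregate→Report = 12+8+4+5 = 29 giving 29 hours.
Since Ingest is critical, the -3 change carries straight to that chain (now 26 hours).
The critical path is still Ingest→Clean→Aggregate→Report; finish is now 26 hours.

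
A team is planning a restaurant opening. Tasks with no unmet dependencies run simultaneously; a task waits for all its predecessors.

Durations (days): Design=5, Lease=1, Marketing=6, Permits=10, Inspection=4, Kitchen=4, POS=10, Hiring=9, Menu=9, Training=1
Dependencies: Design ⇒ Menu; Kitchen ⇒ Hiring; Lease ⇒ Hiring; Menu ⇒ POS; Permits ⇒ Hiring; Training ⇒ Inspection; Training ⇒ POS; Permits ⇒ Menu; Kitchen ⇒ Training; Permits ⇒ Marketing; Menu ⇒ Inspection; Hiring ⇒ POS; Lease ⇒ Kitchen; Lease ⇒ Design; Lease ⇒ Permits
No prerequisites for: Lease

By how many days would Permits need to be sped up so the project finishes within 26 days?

Current finish: 30 days; target: 26.
Permits is on every critical path, so each day cut from Permits cuts the finish by one (this holds down to a finish of 25).
Need 30 − 26 = 4 days off Permits → Permits becomes 6 days, finish becomes 26.

4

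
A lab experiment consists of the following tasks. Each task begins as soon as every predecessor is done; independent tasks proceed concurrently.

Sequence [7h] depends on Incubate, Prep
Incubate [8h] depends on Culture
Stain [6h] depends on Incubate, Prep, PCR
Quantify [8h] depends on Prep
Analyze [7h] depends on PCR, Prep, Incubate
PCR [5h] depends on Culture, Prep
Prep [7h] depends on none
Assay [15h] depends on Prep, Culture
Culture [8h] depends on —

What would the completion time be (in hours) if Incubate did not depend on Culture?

Before: longest chain Culture→Incubate→Sequence = 8+8+7 = 23, finish 23.
Without Culture→Incubate, Incubate's earliest start moves from 8 to 0.
After: Culture→Assay = 8+15 = 23 → 23 hours.

23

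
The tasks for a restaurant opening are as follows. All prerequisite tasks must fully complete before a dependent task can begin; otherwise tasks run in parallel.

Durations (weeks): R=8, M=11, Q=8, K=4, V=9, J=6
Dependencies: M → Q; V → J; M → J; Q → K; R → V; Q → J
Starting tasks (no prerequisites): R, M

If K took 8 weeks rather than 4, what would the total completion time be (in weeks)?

Actual critical path: M→Q→J = 11+8+6 = 25 ⇒ 25 weeks.
The longest path through K is only 23 weeks, so K has float 2.
New critical path: M→Q→K = 11+8+8 = 27 ⇒ 27 weeks.

27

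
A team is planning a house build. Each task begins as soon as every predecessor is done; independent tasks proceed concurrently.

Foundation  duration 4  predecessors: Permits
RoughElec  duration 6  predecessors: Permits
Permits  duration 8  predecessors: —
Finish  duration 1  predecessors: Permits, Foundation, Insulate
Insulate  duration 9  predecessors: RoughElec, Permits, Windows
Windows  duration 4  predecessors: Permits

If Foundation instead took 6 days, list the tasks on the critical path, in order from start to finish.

The binding path is Permits→RoughElec→Insulate→Finish = 8+6+9+1 = 24; finish at 24 days.
Foundation has 11 days of float (longest path through it is 13).
The critical path is still Permits→RoughElec→Insulate→Finish; finish is now 24 days.

Permits, RoughElec, Insulate, Finish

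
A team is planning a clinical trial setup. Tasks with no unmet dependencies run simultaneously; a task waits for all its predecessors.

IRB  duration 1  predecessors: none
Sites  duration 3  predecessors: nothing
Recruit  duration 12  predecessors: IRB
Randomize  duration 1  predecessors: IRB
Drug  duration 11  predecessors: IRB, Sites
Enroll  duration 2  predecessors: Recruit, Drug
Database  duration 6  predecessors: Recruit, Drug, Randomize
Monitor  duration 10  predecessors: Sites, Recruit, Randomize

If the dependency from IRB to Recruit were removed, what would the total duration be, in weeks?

With the dependency in place, IRB→Recruit→Monitor = 1+12+10 = 23 sets the finish at 23 weeks.
Without IRB→Recruit, Recruit's earliest start moves from 1 to 0.
The longest chain is now Recruit→Monitor = 12+10 = 22, so the project takes 22 weeks.

22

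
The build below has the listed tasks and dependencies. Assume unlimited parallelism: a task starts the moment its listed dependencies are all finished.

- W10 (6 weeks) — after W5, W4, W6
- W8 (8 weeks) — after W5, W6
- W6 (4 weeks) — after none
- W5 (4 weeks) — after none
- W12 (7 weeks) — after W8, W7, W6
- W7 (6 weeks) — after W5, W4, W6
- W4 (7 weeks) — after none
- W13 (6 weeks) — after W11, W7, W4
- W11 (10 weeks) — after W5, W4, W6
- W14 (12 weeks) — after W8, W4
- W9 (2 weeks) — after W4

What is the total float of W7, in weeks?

W5→W8→W14 = 4+8+12 = 24 sets the makespan at 24 weeks.
The longest chain containing W7 totals 20 weeks.
So W7 can slip 17 − 13 = 4 weeks.

4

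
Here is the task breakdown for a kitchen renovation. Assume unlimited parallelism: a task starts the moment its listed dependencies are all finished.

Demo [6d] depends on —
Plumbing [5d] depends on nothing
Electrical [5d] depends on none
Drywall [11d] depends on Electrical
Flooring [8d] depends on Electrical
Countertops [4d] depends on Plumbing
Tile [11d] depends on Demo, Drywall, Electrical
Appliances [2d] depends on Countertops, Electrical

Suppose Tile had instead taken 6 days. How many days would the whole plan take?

22

As given, the longest chain is Electrical→Drywall→Tile = 5+11+11 = 27, so the finish is 27 days.
Since Tile is critical, the -5 change carries straight to that chain (now 22 days).
The critical path is still Electrical→Drywall→Tile; finish is now 22 days.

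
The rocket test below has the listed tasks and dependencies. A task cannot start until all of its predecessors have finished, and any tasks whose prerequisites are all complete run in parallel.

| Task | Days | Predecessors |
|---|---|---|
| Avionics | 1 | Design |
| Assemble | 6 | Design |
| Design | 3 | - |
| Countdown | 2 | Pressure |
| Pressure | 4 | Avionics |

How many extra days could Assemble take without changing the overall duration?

1

Critical path: Design→Avionics→Pressure→Countdown = 3+1+4+2 = 10, so the finish is 10 days.
Assemble finishes as early as 9 and must finish by 10.
Float = 10 − 9 = 1.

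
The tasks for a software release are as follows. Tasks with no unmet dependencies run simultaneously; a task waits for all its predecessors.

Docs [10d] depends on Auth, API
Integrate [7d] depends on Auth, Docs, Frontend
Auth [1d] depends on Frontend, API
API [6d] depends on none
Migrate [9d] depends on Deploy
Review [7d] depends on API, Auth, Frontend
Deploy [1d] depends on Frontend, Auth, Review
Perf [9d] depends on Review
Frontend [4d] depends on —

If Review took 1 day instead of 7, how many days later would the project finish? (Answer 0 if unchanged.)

Critical path before the change: API→Auth→Review→Deploy→Migrate = 6+1+7+1+9 = 24 giving 24 days.
Review is on the critical path; changing it to 1 makes that path 18 days.
Now API→Auth→Docs→Integrate = 6+1+10+7 = 24 is longest, so the finish becomes 24 days.
Change in finish: 24 − 24 = +0 days.

0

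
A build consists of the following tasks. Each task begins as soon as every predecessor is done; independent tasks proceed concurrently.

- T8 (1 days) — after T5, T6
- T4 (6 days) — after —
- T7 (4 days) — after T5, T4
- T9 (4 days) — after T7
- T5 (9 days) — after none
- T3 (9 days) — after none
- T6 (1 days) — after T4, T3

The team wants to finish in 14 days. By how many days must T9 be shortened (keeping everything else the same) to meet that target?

Current finish: 17 days; target: 14.
T9 is on every critical path, so each day cut from T9 cuts the finish by one (this holds down to a finish of 14).
Need 17 − 14 = 3 days off T9 → T9 becomes 1 day, finish becomes 14.

3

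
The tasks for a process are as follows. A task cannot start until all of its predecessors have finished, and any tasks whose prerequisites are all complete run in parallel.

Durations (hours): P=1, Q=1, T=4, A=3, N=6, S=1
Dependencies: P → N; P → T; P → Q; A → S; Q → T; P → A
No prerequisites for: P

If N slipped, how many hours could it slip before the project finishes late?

Critical path: P→N = 1+6 = 7, so the finish is 7 hours.
The longest chain containing N totals 7 hours.
Slack of N = 1 − 1 = 0 hours.

0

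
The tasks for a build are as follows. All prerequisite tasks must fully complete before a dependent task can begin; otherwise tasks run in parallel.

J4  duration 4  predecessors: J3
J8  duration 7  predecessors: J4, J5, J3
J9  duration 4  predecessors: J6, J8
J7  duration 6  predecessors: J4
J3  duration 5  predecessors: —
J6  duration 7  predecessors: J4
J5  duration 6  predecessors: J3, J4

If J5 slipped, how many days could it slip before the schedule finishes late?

0

The longest chain is J3→J4→J5→J8→J9 = 5+4+6+7+4 = 26; overall finish 26 days.
The longest chain containing J5 totals 26 days.
So J5 can slip 15 − 15 = 0 days.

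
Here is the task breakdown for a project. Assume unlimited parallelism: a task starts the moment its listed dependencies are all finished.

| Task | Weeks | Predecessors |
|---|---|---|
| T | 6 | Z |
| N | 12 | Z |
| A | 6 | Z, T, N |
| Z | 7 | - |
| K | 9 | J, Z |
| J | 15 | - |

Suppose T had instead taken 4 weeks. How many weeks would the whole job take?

25

As given, the longest chain is Z→N→A = 7+12+6 = 25, so the finish is 25 weeks.
T has 6 weeks of float (longest path through it is 19).
The critical path is still Z→N→A; finish is now 25 weeks.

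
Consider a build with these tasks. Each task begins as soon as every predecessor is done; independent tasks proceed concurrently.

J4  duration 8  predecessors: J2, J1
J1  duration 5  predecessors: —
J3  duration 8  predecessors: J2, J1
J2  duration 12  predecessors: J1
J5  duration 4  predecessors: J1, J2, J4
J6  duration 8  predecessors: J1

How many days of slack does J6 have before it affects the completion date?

J1→J2→J4→J5 = 5+12+8+4 = 29 sets the makespan at 29 days.
Longest path through J6: 13 days (earliest finish 13, latest finish 29).
Float = 29 − 13 = 16.

16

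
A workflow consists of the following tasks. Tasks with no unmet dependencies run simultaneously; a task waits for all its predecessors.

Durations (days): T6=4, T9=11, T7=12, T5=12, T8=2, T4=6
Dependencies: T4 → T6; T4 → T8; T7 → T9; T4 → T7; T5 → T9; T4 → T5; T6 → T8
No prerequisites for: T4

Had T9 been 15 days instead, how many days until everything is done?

The binding path is T4→T5→T9 = 6+12+11 = 29; finish at 29 days.
T9 is on the critical path; changing it to 15 makes that path 33 days.
That remains the longest chain; total 33 days.

33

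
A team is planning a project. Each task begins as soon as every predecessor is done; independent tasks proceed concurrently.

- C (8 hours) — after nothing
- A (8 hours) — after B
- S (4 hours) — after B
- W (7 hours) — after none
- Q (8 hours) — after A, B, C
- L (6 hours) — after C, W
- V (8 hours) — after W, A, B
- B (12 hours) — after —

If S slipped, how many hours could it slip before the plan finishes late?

The longest chain is B→A→V = 12+8+8 = 28; overall finish 28 hours.
S finishes as early as 16 and must finish by 28.
Slack of S = 24 − 12 = 12 hours.

12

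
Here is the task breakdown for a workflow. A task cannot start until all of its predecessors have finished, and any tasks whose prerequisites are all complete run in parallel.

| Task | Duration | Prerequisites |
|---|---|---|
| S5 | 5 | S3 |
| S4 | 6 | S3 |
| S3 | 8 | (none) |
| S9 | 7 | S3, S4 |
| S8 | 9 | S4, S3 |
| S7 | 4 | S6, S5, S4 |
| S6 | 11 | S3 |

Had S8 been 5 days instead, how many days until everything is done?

23

Critical path before the change: S3→S4→S8 = 8+6+9 = 23 giving 23 days.
S8 lies on that path, so at 5 days the path becomes 19 days.
New critical path: S3→S6→S7 = 8+11+4 = 23 ⇒ 23 days.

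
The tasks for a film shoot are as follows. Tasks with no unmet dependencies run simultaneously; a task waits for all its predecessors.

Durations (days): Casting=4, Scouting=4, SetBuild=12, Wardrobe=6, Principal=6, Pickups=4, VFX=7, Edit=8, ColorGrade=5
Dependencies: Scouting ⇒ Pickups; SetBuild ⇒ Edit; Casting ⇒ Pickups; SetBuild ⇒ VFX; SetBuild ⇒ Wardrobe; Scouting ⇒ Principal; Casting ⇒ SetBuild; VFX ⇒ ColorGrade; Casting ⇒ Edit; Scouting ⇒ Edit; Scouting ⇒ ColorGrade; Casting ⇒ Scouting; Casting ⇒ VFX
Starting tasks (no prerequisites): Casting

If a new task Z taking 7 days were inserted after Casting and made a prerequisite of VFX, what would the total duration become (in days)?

28

Originally the project takes 28 days.
With Z inserted, VFX now waits for max(Casting, SetBuild, Z).
New critical path: Casting→SetBuild→VFX→ColorGrade = 4+12+7+5 = 28 ⇒ 28 days.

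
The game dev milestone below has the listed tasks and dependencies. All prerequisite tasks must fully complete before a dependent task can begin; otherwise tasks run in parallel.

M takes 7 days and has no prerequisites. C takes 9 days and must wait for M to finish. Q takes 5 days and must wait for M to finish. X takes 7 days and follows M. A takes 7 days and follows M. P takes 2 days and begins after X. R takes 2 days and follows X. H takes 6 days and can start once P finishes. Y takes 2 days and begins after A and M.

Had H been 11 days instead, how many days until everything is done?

27

Baseline: M→X→P→H = 7+7+2+6 = 22 → 22 days.
H is on the critical path; changing it to 11 makes that path 27 days.
The critical path is still M→X→P→H; finish is now 27 days.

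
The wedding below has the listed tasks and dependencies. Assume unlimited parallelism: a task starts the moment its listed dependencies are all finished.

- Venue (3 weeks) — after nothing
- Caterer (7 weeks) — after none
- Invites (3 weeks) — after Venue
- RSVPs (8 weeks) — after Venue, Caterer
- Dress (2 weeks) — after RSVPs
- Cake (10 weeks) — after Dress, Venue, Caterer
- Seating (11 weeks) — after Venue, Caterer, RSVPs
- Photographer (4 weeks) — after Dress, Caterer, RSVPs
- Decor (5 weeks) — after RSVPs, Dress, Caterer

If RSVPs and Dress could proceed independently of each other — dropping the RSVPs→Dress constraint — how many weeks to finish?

Original critical path: Caterer→RSVPs→Dress→Cake = 7+8+2+10 = 27 ⇒ 27 weeks.
Without RSVPs→Dress, Dress's earliest start moves from 15 to 0.
After: Caterer→RSVPs→Seating = 7+8+11 = 26 → 26 weeks.

26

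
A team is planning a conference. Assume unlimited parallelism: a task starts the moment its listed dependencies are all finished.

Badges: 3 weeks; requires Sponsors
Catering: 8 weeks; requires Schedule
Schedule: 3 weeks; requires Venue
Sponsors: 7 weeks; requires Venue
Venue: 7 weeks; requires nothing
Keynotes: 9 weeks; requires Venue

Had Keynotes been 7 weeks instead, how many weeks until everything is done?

Critical path before the change: Venue→Schedule→Catering = 7+3+8 = 18 giving 18 weeks.
The longest path through Keynotes is only 16 weeks, so Keynotes has float 2.
The critical path is still Venue→Schedule→Catering; finish is now 18 weeks.

18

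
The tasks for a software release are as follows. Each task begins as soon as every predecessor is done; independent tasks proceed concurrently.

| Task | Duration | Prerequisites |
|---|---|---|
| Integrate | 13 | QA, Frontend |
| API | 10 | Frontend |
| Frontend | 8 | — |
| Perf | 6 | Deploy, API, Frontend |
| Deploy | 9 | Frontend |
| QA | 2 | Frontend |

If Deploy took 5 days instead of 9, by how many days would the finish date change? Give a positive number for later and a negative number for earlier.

0

As given, the longest chain is Frontend→API→Perf = 8+10+6 = 24, so the finish is 24 days.
The longest path through Deploy is only 23 days, so Deploy has float 1.
That remains the longest chain; total 24 days.
Change in finish: 24 − 24 = +0 days.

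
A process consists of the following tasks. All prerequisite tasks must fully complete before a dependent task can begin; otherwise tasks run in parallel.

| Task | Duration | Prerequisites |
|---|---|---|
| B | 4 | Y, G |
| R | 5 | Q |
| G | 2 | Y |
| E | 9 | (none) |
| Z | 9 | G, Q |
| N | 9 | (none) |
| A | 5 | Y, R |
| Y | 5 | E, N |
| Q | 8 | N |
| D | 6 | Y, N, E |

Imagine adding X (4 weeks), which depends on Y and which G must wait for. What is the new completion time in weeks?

Originally the schedule takes 27 weeks.
With X inserted, G now waits for max(Y, X).
New critical path: N→Y→X→G→Z = 9+5+4+2+9 = 29 ⇒ 29 weeks.

29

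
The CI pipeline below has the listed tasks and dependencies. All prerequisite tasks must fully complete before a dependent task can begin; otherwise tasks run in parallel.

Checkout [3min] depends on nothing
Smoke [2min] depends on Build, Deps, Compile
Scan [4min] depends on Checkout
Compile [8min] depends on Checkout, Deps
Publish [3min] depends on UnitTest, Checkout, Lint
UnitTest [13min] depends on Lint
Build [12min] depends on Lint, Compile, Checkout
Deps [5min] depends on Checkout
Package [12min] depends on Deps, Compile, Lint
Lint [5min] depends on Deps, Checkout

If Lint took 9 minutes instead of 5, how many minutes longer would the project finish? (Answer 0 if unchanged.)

Critical path before the change: Checkout→Deps→Compile→Build→Smoke = 3+5+8+12+2 = 30 giving 30 minutes.
Lint is off the critical path — its longest chain is 29 minutes, giving 1 of slack.
Now Checkout→Deps→Lint→UnitTest→Publish = 3+5+9+13+3 = 33 is longest, so the finish becomes 33 minutes.
Change in finish: 33 − 30 = +3 minutes.

3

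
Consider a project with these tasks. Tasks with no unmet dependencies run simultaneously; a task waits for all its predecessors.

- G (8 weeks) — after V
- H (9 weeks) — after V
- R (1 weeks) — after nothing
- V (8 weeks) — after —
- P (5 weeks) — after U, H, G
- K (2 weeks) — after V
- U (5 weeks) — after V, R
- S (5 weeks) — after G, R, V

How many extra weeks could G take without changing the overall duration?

Critical path: V→H→P = 8+9+5 = 22, so the finish is 22 weeks.
Longest path through G: 21 weeks (earliest finish 16, latest finish 17).
Float = 22 − 21 = 1.

1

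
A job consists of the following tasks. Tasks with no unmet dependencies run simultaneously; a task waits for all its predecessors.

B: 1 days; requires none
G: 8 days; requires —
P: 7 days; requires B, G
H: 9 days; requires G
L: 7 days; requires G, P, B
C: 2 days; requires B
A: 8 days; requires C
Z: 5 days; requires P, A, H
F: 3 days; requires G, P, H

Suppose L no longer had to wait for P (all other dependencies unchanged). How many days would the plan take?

22

With the dependency in place, G→P→L = 8+7+7 = 22 sets the finish at 22 days.
Without P→L, L's earliest start moves from 15 to 8.
New critical path: G→H→Z = 8+9+5 = 22 ⇒ 22 days.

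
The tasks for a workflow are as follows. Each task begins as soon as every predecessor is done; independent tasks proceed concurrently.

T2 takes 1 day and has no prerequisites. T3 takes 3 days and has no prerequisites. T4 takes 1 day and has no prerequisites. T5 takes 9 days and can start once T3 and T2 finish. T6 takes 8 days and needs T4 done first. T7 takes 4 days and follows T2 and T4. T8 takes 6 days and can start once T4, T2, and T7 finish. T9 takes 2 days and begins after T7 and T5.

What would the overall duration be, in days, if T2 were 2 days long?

As given, the longest chain is T3→T5→T9 = 3+9+2 = 14, so the finish is 14 days.
The longest path through T2 is only 12 days, so T2 has float 2.
No other chain overtakes it, so the finish is 14 days.

14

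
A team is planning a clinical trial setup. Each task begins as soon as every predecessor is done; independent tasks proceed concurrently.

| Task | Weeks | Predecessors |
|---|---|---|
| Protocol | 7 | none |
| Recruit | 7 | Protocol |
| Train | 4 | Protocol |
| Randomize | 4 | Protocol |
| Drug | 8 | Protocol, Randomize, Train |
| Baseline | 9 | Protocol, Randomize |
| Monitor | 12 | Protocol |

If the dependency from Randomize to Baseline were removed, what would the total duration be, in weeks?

19

Before: longest chain Protocol→Randomize→Baseline = 7+4+9 = 20, finish 20.
Without Randomize→Baseline, Baseline's earliest start moves from 11 to 7.
After: Protocol→Train→Drug = 7+4+8 = 19 → 19 weeks.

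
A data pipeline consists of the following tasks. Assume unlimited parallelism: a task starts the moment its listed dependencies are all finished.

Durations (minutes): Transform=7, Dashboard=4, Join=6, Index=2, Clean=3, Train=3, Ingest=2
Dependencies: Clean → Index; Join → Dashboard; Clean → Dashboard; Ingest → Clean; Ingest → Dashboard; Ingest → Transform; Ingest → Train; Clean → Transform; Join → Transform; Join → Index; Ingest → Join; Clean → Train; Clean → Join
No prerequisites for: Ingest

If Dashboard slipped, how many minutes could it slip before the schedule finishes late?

Ingest→Clean→Join→Transform = 2+3+6+7 = 18 sets the makespan at 18 minutes.
Dashboard finishes as early as 15 and must finish by 18.
So Dashboard can slip 18 − 15 = 3 minutes.

3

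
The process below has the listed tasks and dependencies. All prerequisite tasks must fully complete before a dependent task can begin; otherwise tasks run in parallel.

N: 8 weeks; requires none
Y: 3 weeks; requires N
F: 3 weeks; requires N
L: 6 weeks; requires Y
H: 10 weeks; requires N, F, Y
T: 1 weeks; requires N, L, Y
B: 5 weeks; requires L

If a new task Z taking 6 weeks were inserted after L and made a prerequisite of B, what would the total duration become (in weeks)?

Originally the plan takes 22 weeks.
With Z inserted, B now waits for max(L, Z).
New critical path: N→Y→L→Z→B = 8+3+6+6+5 = 28 ⇒ 28 weeks.

28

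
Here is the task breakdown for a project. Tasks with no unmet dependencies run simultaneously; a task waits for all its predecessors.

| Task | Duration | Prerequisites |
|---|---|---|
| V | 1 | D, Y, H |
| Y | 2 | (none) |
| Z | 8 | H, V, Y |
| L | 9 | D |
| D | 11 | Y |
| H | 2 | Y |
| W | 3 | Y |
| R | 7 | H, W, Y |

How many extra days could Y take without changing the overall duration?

0

Critical path: Y→D→V→Z = 2+11+1+8 = 22, so the finish is 22 days.
Y finishes as early as 2 and must finish by 2.
So Y can slip 2 − 2 = 0 days.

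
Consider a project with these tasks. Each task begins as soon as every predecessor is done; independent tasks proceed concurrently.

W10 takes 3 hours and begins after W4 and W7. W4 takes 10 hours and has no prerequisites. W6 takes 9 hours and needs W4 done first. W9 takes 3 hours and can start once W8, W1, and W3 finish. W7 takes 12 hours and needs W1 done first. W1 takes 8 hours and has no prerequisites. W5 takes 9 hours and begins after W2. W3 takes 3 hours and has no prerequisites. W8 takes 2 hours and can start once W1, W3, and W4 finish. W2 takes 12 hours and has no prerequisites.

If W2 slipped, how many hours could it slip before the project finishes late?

2

Critical path: W1→W7→W10 = 8+12+3 = 23, so the finish is 23 hours.
The longest chain containing W2 totals 21 hours.
So W2 can slip 14 − 12 = 2 hours.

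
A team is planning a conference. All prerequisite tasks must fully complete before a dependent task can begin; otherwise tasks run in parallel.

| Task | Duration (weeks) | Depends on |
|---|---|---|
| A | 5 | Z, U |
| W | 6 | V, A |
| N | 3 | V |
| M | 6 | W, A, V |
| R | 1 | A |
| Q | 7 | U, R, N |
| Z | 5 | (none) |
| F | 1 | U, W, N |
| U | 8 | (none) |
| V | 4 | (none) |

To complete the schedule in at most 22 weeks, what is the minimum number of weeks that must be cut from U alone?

3

Current finish: 25 weeks; target: 22.
U is on every critical path, so each week cut from U cuts the finish by one (this holds down to a finish of 22).
Need 25 − 22 = 3 weeks off U → U becomes 5 weeks, finish becomes 22.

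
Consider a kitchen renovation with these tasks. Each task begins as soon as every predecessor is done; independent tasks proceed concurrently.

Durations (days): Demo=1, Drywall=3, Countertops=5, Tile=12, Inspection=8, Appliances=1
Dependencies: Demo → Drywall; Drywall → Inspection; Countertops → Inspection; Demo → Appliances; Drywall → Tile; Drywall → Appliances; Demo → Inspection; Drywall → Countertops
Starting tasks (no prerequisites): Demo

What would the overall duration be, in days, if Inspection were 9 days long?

18

Actual critical path: Demo→Drywall→Countertops→Inspection = 1+3+5+8 = 17 ⇒ 17 days.
Inspection lies on that path, so at 9 days the path becomes 18 days.
The critical path is still Demo→Drywall→Countertops→Inspection; finish is now 18 days.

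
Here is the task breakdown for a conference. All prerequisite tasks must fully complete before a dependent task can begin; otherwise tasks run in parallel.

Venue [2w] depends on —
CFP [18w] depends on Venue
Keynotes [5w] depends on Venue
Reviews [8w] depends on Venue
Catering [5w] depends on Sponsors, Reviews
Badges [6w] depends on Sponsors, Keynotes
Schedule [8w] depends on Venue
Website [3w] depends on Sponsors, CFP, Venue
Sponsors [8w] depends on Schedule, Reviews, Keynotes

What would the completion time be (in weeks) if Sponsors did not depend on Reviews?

With the dependency in place, Venue→Reviews→Sponsors→Badges = 2+8+8+6 = 24 sets the finish at 24 weeks.
Dropping Reviews→Sponsors doesn't change Sponsors's earliest start (10); another predecessor still binds.
After: Venue→Schedule→Sponsors→Badges = 2+8+8+6 = 24 → 24 weeks.

24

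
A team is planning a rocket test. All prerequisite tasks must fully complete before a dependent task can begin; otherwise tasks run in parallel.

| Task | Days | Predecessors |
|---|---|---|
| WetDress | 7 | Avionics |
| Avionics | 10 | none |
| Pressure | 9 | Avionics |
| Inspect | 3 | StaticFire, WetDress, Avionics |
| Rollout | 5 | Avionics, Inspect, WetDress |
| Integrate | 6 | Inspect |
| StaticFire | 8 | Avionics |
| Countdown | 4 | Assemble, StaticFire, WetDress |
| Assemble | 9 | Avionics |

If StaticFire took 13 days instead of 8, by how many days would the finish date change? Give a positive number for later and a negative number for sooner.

5

Critical path before the change: Avionics→StaticFire→Inspect→Integrate = 10+8+3+6 = 27 giving 27 days.
StaticFire lies on that path, so at 13 days the path becomes 32 days.
No other chain overtakes it, so the finish is 32 days.
Change in finish: 32 − 27 = +5 days.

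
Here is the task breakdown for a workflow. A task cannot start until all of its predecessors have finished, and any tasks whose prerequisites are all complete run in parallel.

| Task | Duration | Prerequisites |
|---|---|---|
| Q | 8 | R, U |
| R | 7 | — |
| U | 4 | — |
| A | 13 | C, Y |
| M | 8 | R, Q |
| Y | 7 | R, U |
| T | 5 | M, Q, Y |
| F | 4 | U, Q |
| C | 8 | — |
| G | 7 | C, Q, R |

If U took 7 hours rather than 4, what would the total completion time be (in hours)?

28

Actual critical path: R→Q→M→T = 7+8+8+5 = 28 ⇒ 28 hours.
U has 3 hours of float (longest path through it is 25).
No other chain overtakes it, so the finish is 28 hours.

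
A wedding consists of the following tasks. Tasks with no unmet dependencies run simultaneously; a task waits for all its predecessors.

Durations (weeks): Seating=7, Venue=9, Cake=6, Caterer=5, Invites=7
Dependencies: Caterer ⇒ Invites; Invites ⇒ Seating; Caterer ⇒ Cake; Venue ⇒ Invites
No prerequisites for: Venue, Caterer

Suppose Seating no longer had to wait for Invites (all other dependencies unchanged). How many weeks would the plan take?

16

With the dependency in place, Venue→Invites→Seating = 9+7+7 = 23 sets the finish at 23 weeks.
Without Invites→Seating, Seating's earliest start moves from 16 to 0.
New critical path: Venue→Invites = 9+7 = 16 ⇒ 16 weeks.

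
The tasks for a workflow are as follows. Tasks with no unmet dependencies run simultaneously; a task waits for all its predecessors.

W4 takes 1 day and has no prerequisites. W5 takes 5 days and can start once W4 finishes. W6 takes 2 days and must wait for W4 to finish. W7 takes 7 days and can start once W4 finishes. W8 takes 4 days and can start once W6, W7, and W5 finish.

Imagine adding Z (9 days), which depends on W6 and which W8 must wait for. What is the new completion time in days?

Originally the job takes 12 days.
With Z inserted, W8 now waits for max(W6, W7, W5, Z).
New critical path: W4→W6→Z→W8 = 1+2+9+4 = 16 ⇒ 16 days.

16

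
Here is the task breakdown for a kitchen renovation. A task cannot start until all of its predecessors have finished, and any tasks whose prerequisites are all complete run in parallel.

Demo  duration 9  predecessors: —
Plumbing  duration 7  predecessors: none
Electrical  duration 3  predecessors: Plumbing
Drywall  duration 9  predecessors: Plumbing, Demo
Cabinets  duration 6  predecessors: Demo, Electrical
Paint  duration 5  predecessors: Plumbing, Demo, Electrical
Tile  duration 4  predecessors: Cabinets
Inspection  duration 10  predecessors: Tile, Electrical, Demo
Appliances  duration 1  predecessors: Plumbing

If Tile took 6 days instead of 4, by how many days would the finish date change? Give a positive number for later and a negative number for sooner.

2

Critical path before the change: Plumbing→Electrical→Cabinets→Tile→Inspection = 7+3+6+4+10 = 30 giving 30 days.
Tile is on the critical path; changing it to 6 makes that path 32 days.
No other chain overtakes it, so the finish is 32 days.
Change in finish: 32 − 30 = +2 days.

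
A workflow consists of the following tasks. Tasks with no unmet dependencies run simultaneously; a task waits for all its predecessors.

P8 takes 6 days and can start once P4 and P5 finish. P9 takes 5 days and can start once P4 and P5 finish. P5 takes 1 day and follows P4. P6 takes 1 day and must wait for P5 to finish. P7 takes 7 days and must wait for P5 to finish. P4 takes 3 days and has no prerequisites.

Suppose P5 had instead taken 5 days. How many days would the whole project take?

The binding path is P4→P5→P7 = 3+1+7 = 11; finish at 11 days.
Since P5 is critical, the +4 change carries straight to that chain (now 15 days).
No other chain overtakes it, so the finish is 15 days.

15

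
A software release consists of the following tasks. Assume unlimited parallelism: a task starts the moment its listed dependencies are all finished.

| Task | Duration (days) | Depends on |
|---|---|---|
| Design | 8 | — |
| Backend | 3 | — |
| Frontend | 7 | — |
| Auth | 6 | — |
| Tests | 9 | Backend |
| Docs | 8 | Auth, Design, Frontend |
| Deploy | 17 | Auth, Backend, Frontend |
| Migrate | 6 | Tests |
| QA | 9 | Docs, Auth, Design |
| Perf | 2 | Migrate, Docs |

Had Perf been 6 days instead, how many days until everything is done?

25

As given, the longest chain is Design→Docs→QA = 8+8+9 = 25, so the finish is 25 days.
Perf is off the critical path — its longest chain is 20 days, giving 5 of slack.
The critical path is still Design→Docs→QA; finish is now 25 days.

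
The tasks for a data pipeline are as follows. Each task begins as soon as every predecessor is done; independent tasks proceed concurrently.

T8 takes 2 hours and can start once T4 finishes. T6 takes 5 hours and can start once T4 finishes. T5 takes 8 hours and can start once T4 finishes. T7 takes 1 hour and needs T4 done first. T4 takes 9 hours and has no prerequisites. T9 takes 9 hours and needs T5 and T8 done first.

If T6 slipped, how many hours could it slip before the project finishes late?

12

T4→T5→T9 = 9+8+9 = 26 sets the makespan at 26 hours.
The longest chain containing T6 totals 14 hours.
Float = 26 − 14 = 12.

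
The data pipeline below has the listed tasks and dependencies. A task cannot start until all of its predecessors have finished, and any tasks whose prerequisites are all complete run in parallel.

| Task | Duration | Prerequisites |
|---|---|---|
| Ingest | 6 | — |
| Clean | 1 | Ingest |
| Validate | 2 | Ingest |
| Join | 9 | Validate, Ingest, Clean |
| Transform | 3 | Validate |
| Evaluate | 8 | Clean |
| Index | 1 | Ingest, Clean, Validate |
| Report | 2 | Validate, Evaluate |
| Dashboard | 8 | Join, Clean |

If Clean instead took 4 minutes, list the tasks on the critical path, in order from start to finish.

Baseline: Ingest→Validate→Join→Dashboard = 6+2+9+8 = 25 → 25 minutes.
The longest path through Clean is only 24 minutes, so Clean has float 1.
The binding chain switches to Ingest→Clean→Join→Dashboard = 6+4+9+8 = 27; finish 27 minutes.

Ingest, Clean, Join, Dashboard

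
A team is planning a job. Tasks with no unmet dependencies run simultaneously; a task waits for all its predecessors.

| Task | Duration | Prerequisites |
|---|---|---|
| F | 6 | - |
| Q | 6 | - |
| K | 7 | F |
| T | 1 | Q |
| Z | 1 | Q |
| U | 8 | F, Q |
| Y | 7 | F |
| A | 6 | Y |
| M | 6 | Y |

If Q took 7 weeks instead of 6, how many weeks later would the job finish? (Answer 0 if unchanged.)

As given, the longest chain is F→Y→A = 6+7+6 = 19, so the finish is 19 weeks.
Q has 5 weeks of float (longest path through it is 14).
The critical path is still F→Y→A; finish is now 19 weeks.
Change in finish: 19 − 19 = +0 weeks.

0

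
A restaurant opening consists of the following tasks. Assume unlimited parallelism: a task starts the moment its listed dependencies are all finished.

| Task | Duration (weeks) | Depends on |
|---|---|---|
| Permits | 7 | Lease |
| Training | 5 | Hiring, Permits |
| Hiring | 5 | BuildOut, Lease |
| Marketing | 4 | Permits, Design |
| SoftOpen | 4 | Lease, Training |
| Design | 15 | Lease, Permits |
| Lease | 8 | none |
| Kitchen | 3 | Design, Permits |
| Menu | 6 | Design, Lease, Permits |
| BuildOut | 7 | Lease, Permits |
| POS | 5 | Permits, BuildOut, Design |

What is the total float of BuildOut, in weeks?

The longest chain is Lease→Permits→Design→Menu = 8+7+15+6 = 36; overall finish 36 weeks.
The longest chain containing BuildOut totals 36 weeks.
Slack of BuildOut = 15 − 15 = 0 weeks.

0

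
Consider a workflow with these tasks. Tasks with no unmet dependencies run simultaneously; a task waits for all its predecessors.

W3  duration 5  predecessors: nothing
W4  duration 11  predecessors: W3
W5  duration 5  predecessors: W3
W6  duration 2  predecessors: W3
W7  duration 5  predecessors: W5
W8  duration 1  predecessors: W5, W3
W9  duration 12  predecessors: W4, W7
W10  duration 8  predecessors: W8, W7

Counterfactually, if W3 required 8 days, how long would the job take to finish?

31

Critical path before the change: W3→W4→W9 = 5+11+12 = 28 giving 28 days.
W3 lies on that path, so at 8 days the path becomes 31 days.
No other chain overtakes it, so the finish is 31 days.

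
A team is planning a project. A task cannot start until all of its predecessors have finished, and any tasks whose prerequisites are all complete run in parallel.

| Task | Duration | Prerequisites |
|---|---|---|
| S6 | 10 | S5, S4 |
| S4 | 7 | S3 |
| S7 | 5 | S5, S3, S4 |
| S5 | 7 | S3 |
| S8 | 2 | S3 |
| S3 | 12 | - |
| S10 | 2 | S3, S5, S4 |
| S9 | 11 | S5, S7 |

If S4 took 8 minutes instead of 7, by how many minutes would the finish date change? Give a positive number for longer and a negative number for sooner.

1

As given, the longest chain is S3→S4→S7→S9 = 12+7+5+11 = 35, so the finish is 35 minutes.
S4 lies on that path, so at 8 minutes the path becomes 36 minutes.
No other chain overtakes it, so the finish is 36 minutes.
Change in finish: 36 − 35 = +1 minutes.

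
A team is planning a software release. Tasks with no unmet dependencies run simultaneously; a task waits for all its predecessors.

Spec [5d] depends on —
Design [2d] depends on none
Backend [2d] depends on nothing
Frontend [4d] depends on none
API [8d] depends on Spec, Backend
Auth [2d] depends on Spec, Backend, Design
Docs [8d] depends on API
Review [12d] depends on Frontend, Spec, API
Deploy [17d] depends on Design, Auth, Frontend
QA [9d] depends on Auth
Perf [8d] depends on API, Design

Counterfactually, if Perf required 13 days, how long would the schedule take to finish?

Baseline: Spec→API→Review = 5+8+12 = 25 → 25 days.
The longest path through Perf is only 21 days, so Perf has float 4.
Now Spec→API→Perf = 5+8+13 = 26 is longest, so the finish becomes 26 days.

26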